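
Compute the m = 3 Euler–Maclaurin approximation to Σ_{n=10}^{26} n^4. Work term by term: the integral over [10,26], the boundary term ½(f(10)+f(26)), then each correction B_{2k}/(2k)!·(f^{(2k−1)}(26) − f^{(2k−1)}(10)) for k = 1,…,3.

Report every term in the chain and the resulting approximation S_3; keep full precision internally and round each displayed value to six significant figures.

Integral: ∫_10^26 x^4 dx = 2.35628e+06.
½[f(10) + f(26)] = ½[10000.0 + 456976] = 233488.
Running total after boundary: 2.58976e+06.
k=1: B_{2}/(2)! × [f^{(1)}(26) − f^{(1)}(10)] = 1/12 × (70304.0 − 4000.00) = 5525.33.
Running total after k=1: 2.59529e+06.
k=2: B_{4}/(4)! × [f^{(3)}(26) − f^{(3)}(10)] = −1/720 × (624.000 − 240.000) = -0.533333.
Running total after k=2: 2.59529e+06.
k=3: B_{6}/(6)! × [f^{(5)}(26) − f^{(5)}(10)] = 1/30240 × (0.00000 − 0.00000) = 0.00000.

S_3 ≈ 2.59529e+06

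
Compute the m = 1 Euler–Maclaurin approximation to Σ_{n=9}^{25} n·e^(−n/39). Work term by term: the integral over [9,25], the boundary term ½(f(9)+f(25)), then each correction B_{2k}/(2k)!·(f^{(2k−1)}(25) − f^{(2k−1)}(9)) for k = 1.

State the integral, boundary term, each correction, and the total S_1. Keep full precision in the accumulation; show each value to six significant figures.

The integral term ∫_9^25 x·e^(−x/39) dx = 171.451.
Endpoint term: (f(9) + f(25))/2 = (7.14530 + 13.1688)/2 = 10.1571.
Running total after boundary: 181.608.
Order-1 term: 1/12 · (0.189090 − 0.610710) = -0.0351349.

S_1 ≈ 181.572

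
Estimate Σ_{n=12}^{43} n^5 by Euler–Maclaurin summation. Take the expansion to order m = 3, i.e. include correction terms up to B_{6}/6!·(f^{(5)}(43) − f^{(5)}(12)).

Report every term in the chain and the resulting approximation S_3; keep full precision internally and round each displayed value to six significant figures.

Integral: ∫_12^43 x^5 dx = 1.05306e+09.
½[f(12) + f(43)] = ½[248832 + 1.47008e+08] = 7.36286e+07.
Integral + boundary = 1.12669e+09.
Correction k=1: B_{2}/2! · (f^{(1)}(43) − f^{(1)}(12)) = 1/12 · (1.70940e+07 − 103680) = 1.41586e+06.
Running total after k=1: 1.12811e+09.
Correction k=2: B_{4}/4! · (f^{(3)}(43) − f^{(3)}(12)) = −1/720 · (110940 − 8640.00) = -142.083.
Running total after k=2: 1.12811e+09.
Correction k=3: B_{6}/6! · (f^{(5)}(43) − f^{(5)}(12)) = 1/30240 · (120.000 − 120.000) = 0.00000.

S_3 ≈ 1.12811e+09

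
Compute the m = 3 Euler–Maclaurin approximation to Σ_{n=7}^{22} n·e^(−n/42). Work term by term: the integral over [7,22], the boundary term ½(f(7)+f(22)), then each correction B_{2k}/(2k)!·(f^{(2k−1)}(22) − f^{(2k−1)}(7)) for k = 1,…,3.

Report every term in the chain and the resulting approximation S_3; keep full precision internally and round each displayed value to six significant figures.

Integral: ∫_7^22 x·e^(−x/42) dx = 150.064.
½[f(7) + f(22)] = ½[5.92537 + 13.0297] = 9.47755.
Running total after boundary: 159.542.
Order-1 term: 1/12 · (0.282029 − 0.705401) = -0.0352811.
Running total after k=1: 159.507.
Order-2 term: −1/720 · (0.000831377 − 0.00135962) = 7.33667e-07.
Running total after k=2: 159.507.
Order-3 term: 1/30240 · (8.51969e-07 − 1.31482e-06) = -1.53060e-11.

S_3 ≈ 159.507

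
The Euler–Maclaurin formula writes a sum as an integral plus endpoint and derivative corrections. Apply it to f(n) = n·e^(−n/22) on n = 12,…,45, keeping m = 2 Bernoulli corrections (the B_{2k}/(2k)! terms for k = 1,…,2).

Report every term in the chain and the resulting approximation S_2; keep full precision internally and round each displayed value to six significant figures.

S_2 ≈ 249.259

∫_12^45 x·e^(−x/22) dx evaluates to 242.905.
Boundary: ½(f(12) + f(45)) = ½(6.95494 + 5.81946) = 6.38720.
So far: 249.292.
k=1: B_{2}/(2)! × [f^{(1)}(45) − f^{(1)}(12)] = 1/12 × (-0.135200 − 0.263445) = -0.0332204.
After k=1: 249.259.
k=2: B_{4}/(4)! × [f^{(3)}(45) − f^{(3)}(12)] = −1/720 × (0.000255048 − 0.00293926) = 3.72807e-06.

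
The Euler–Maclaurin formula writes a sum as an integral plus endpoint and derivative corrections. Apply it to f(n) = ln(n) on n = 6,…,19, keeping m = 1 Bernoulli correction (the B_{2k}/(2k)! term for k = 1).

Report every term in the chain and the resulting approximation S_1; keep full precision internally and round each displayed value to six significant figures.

S_1 ≈ 34.5524

∫_6^19 ln(x) dx evaluates to 32.1938.
½[f(6) + f(19)] = ½[1.79176 + 2.94444] = 2.36810.
So far: 34.5619.
k=1: B_{2}/(2)! × [f^{(1)}(19) − f^{(1)}(6)] = 1/12 × (0.0526316 − 0.166667) = -0.00950292.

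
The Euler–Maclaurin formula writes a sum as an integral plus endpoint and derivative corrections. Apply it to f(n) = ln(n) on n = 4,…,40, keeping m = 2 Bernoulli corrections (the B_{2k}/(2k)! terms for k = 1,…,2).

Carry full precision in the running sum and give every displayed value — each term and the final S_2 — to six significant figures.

S_2 ≈ 108.529

The integral term ∫_4^40 ln(x) dx = 106.010.
Boundary: ½(f(4) + f(40)) = ½(1.38629 + 3.68888) = 2.53759.
Integral + boundary = 108.548.
Order-1 term: 1/12 · (0.0250000 − 0.250000) = -0.0187500.
After k=1: 108.529.
Order-2 term: −1/720 · (3.12500e-05 − 0.0312500) = 4.33594e-05.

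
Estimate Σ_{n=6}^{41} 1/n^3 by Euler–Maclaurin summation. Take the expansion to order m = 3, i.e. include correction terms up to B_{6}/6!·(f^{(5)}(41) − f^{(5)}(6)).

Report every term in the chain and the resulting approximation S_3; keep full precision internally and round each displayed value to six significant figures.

Integral: ∫_6^41 1/x^3 dx = 0.0135914.
Endpoint term: (f(6) + f(41))/2 = (0.00462963 + 1.45094e-05)/2 = 0.00232207.
Running total after boundary: 0.0159135.
Order-1 term: 1/12 · (-1.06166e-06 − (-0.00231481)) = 0.000192813.
After k=1: 0.0161063.
Order-2 term: −1/720 · (-1.26313e-08 − (-0.00128601)) = -1.78610e-06.
After k=2: 0.0161045.
Order-3 term: 1/30240 · (-3.15595e-10 − (-0.00150034)) = 4.96145e-08.

S_3 ≈ 0.0161046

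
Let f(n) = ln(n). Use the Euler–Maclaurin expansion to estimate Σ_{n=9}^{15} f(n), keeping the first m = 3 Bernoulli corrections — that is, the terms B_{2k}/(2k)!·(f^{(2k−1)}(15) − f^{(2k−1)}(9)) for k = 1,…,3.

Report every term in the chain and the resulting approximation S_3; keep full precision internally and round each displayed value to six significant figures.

Integral: ∫_9^15 ln(x) dx = 14.8457.
Boundary: ½(f(9) + f(15)) = ½(2.19722 + 2.70805) = 2.45264.
Integral + boundary = 17.2984.
Order-1 term: 1/12 · (0.0666667 − 0.111111) = -0.00370370.
Running total after k=1: 17.2947.
Order-2 term: −1/720 · (0.000592593 − 0.00274348) = 2.98735e-06.
Running total after k=2: 17.2947.
Order-3 term: 1/30240 · (3.16049e-05 − 0.000406442) = -1.23954e-08.

S_3 ≈ 17.2947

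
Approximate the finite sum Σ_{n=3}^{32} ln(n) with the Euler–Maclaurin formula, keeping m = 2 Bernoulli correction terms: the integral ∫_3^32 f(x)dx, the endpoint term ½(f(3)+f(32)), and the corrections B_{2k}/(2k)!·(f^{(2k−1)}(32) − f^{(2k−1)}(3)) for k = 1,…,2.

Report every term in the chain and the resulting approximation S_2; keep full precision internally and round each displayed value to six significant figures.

S_2 ≈ 80.8648

Integral: ∫_3^32 ln(x) dx = 78.6077.
Boundary: ½(f(3) + f(32)) = ½(1.09861 + 3.46574) = 2.28217.
Running total after boundary: 80.8899.
Correction k=1: B_{2}/2! · (f^{(1)}(32) − f^{(1)}(3)) = 1/12 · (0.0312500 − 0.333333) = -0.0251736.
Running total after k=1: 80.8647.
Correction k=2: B_{4}/4! · (f^{(3)}(32) − f^{(3)}(3)) = −1/720 · (6.10352e-05 − 0.0740741) = 0.000102796.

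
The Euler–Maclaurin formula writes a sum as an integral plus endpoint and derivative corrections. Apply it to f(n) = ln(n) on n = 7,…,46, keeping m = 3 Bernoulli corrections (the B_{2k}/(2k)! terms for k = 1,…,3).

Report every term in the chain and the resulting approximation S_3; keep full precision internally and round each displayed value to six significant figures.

Integral: ∫_7^46 ln(x) dx = 123.496.
Boundary: ½(f(7) + f(46)) = ½(1.94591 + 3.82864) = 2.88728.
So far: 126.383.
Correction k=1: B_{2}/2! · (f^{(1)}(46) − f^{(1)}(7)) = 1/12 · (0.0217391 − 0.142857) = -0.0100932.
Partial sum through k=1: 126.373.
Correction k=2: B_{4}/4! · (f^{(3)}(46) − f^{(3)}(7)) = −1/720 · (2.05474e-05 − 0.00583090) = 8.06994e-06.
Partial sum through k=2: 126.373.
Correction k=3: B_{6}/6! · (f^{(5)}(46) − f^{(5)}(7)) = 1/30240 · (1.16526e-07 − 0.00142798) = -4.72176e-08.

S_3 ≈ 126.373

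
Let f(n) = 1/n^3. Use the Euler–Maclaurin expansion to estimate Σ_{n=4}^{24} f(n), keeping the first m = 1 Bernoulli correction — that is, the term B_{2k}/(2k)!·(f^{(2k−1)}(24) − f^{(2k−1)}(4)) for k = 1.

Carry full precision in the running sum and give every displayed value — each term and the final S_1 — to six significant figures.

The integral term ∫_4^24 1/x^3 dx = 0.0303819.
½[f(4) + f(24)] = ½[0.0156250 + 7.23380e-05] = 0.00784867.
So far: 0.0382306.
Correction k=1: B_{2}/2! · (f^{(1)}(24) − f^{(1)}(4)) = 1/12 · (-9.04225e-06 − (-0.0117188)) = 0.000975809.

S_1 ≈ 0.0392064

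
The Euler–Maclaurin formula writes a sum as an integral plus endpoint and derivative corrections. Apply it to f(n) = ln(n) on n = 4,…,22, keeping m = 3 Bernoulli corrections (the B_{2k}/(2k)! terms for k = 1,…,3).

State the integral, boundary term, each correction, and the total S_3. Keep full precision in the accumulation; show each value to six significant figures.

S_3 ≈ 46.6794

The integral term ∫_4^22 ln(x) dx = 44.4578.
Endpoint term: (f(4) + f(22))/2 = (1.38629 + 3.09104)/2 = 2.23867.
Running total after boundary: 46.6964.
Order-1 term: 1/12 · (0.0454545 − 0.250000) = -0.0170455.
Running total after k=1: 46.6794.
Order-2 term: −1/720 · (0.000187829 − 0.0312500) = 4.31419e-05.
Running total after k=2: 46.6794.
Order-3 term: 1/30240 · (4.65691e-06 − 0.0234375) = -7.74896e-07.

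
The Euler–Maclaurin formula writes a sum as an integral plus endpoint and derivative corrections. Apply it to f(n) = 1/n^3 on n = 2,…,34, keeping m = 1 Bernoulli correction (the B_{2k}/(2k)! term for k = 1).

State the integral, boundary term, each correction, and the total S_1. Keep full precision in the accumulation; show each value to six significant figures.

∫_2^34 1/x^3 dx evaluates to 0.124567.
½[f(2) + f(34)] = ½[0.125000 + 2.54427e-05] = 0.0625127.
So far: 0.187080.
k=1: B_{2}/(2)! × [f^{(1)}(34) − f^{(1)}(2)] = 1/12 × (-2.24494e-06 − (-0.187500)) = 0.0156248.

S_1 ≈ 0.202705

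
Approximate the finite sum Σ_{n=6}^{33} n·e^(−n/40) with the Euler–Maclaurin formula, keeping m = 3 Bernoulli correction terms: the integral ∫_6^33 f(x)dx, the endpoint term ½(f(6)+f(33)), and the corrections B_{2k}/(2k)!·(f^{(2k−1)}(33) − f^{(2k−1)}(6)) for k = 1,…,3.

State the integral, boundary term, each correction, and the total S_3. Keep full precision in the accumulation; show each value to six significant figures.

Integral: ∫_6^33 x·e^(−x/40) dx = 304.056.
Boundary: ½(f(6) + f(33)) = ½(5.16425 + 14.4618) = 9.81300.
So far: 313.869.
Order-1 term: 1/12 · (0.0766911 − 0.731602) = -0.0545759.
After k=1: 313.815.
Order-2 term: −1/720 · (0.000595726 − 0.00153314) = 1.30196e-06.
After k=2: 313.815.
Order-3 term: 1/30240 · (7.14700e-07 − 1.63064e-06) = -3.02890e-11.

S_3 ≈ 313.815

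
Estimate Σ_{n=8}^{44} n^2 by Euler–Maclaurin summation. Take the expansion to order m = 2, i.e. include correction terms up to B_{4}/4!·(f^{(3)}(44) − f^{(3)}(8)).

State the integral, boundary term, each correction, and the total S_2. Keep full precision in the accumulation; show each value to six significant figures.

Integral: ∫_8^44 x^2 dx = 28224.0.
½[f(8) + f(44)] = ½[64.0000 + 1936.00] = 1000.00.
Running total after boundary: 29224.0.
k=1: B_{2}/(2)! × [f^{(1)}(44) − f^{(1)}(8)] = 1/12 × (88.0000 − 16.0000) = 6.00000.
Partial sum through k=1: 29230.0.
k=2: B_{4}/(4)! × [f^{(3)}(44) − f^{(3)}(8)] = −1/720 × (0.00000 − 0.00000) = 0.00000.

S_2 ≈ 29230.0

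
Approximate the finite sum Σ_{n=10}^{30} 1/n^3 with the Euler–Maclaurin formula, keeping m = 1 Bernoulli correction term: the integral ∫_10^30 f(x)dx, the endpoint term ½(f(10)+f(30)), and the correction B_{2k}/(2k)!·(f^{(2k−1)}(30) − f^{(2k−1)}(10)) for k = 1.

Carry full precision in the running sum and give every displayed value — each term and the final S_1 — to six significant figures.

S_1 ≈ 0.00498765

∫_10^30 1/x^3 dx evaluates to 0.00444444.
Boundary: ½(f(10) + f(30)) = ½(0.00100000 + 3.70370e-05) = 0.000518519.
Running total after boundary: 0.00496296.
Correction k=1: B_{2}/2! · (f^{(1)}(30) − f^{(1)}(10)) = 1/12 · (-3.70370e-06 − (-0.000300000)) = 2.46914e-05.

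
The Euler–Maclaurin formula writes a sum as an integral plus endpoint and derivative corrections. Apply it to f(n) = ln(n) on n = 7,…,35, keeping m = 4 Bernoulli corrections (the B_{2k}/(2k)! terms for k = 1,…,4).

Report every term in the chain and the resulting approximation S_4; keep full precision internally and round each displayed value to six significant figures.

S_4 ≈ 85.5569

∫_7^35 ln(x) dx evaluates to 82.8158.
½[f(7) + f(35)] = ½[1.94591 + 3.55535] = 2.75063.
Integral + boundary = 85.5664.
Correction k=1: B_{2}/2! · (f^{(1)}(35) − f^{(1)}(7)) = 1/12 · (0.0285714 − 0.142857) = -0.00952381.
Running total after k=1: 85.5569.
Correction k=2: B_{4}/4! · (f^{(3)}(35) − f^{(3)}(7)) = −1/720 · (4.66472e-05 − 0.00583090) = 8.03369e-06.
Running total after k=2: 85.5569.
Correction k=3: B_{6}/6! · (f^{(5)}(35) − f^{(5)}(7)) = 1/30240 · (4.56952e-07 − 0.00142798) = -4.72063e-08.
Running total after k=3: 85.5569.
Correction k=4: B_{8}/8! · (f^{(7)}(35) − f^{(7)}(7)) = −1/1209600 · (1.11907e-08 − 0.000874271) = 7.22768e-10.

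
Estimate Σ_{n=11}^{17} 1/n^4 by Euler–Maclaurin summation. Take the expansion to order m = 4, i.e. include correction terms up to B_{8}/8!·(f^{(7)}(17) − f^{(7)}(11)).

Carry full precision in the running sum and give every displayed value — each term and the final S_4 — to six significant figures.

∫_11^17 1/x^4 dx evaluates to 0.000182591.
½[f(11) + f(17)] = ½[6.83013e-05 + 1.19730e-05] = 4.01372e-05.
Integral + boundary = 0.000222728.
Correction k=1: B_{2}/2! · (f^{(1)}(17) − f^{(1)}(11)) = 1/12 · (-2.81719e-06 − (-2.48369e-05)) = 1.83497e-06.
Partial sum through k=1: 0.000224563.
Correction k=2: B_{4}/4! · (f^{(3)}(17) − f^{(3)}(11)) = −1/720 · (-2.92441e-07 − (-6.15790e-06)) = -8.14647e-09.
Partial sum through k=2: 0.000224555.
Correction k=3: B_{6}/6! · (f^{(5)}(17) − f^{(5)}(11)) = 1/30240 · (-5.66668e-08 − (-2.84994e-06)) = 9.23700e-11.
Partial sum through k=3: 0.000224555.
Correction k=4: B_{8}/8! · (f^{(7)}(17) − f^{(7)}(11)) = −1/1209600 · (-1.76471e-08 − (-2.11979e-06)) = -1.73788e-12.

S_4 ≈ 0.000224555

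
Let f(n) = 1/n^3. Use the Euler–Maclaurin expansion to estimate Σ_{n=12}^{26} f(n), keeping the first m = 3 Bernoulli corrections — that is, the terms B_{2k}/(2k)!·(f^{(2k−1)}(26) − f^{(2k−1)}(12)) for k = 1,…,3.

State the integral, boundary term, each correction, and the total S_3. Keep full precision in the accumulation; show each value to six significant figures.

S_3 ≈ 0.00306186

Integral: ∫_12^26 1/x^3 dx = 0.00273258.
Endpoint term: (f(12) + f(26))/2 = (0.000578704 + 5.68958e-05)/2 = 0.000317800.
So far: 0.00305038.
Correction k=1: B_{2}/2! · (f^{(1)}(26) − f^{(1)}(12)) = 1/12 · (-6.56490e-06 − (-0.000144676)) = 1.15093e-05.
Running total after k=1: 0.00306189.
Correction k=2: B_{4}/4! · (f^{(3)}(26) − f^{(3)}(12)) = −1/720 · (-1.94228e-07 − (-2.00939e-05)) = -2.76384e-08.
Running total after k=2: 0.00306186.
Correction k=3: B_{6}/6! · (f^{(5)}(26) − f^{(5)}(12)) = 1/30240 · (-1.20674e-08 − (-5.86071e-06)) = 1.93408e-10.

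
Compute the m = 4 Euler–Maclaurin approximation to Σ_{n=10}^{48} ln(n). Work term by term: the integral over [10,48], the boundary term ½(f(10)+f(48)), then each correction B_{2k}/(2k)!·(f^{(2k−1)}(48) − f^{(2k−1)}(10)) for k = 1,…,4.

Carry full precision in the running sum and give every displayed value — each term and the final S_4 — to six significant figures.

S_4 ≈ 127.872

∫_10^48 ln(x) dx evaluates to 124.792.
Boundary: ½(f(10) + f(48)) = ½(2.30259 + 3.87120) = 3.08689.
So far: 127.879.
k=1: B_{2}/(2)! × [f^{(1)}(48) − f^{(1)}(10)] = 1/12 × (0.0208333 − 0.100000) = -0.00659722.
Partial sum through k=1: 127.872.
k=2: B_{4}/(4)! × [f^{(3)}(48) − f^{(3)}(10)] = −1/720 × (1.80845e-05 − 0.00200000) = 2.75266e-06.
Partial sum through k=2: 127.872.
k=3: B_{6}/(6)! × [f^{(5)}(48) − f^{(5)}(10)] = 1/30240 × (9.41901e-08 − 0.000240000) = -7.93339e-09.
Partial sum through k=3: 127.872.
k=4: B_{8}/(8)! × [f^{(7)}(48) − f^{(7)}(10)] = −1/1209600 × (1.22643e-09 − 7.20000e-05) = 5.95228e-11.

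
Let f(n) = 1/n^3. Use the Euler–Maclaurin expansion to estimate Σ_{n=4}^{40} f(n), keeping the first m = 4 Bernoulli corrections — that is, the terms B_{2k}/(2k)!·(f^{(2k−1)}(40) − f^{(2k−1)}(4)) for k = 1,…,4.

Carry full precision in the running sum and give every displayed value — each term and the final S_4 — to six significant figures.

S_4 ≈ 0.0397151

The integral term ∫_4^40 1/x^3 dx = 0.0309375.
½[f(4) + f(40)] = ½[0.0156250 + 1.56250e-05] = 0.00782031.
Integral + boundary = 0.0387578.
Correction k=1: B_{2}/2! · (f^{(1)}(40) − f^{(1)}(4)) = 1/12 · (-1.17187e-06 − (-0.0117188)) = 0.000976465.
Partial sum through k=1: 0.0397343.
Correction k=2: B_{4}/4! · (f^{(3)}(40) − f^{(3)}(4)) = −1/720 · (-1.46484e-08 − (-0.0146484)) = -2.03450e-05.
Partial sum through k=2: 0.0397139.
Correction k=3: B_{6}/6! · (f^{(5)}(40) − f^{(5)}(4)) = 1/30240 · (-3.84521e-10 − (-0.0384521)) = 1.27157e-06.
Partial sum through k=3: 0.0397152.
Correction k=4: B_{8}/8! · (f^{(7)}(40) − f^{(7)}(4)) = −1/1209600 · (-1.73035e-11 − (-0.173035)) = -1.43051e-07.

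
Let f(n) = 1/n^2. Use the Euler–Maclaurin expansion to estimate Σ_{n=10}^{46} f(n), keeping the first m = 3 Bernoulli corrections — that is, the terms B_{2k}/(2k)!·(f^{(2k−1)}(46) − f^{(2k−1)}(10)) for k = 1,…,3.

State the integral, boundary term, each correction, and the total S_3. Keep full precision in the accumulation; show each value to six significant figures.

S_3 ≈ 0.0836618

∫_10^46 1/x^2 dx evaluates to 0.0782609.
Boundary: ½(f(10) + f(46)) = ½(0.0100000 + 0.000472590) = 0.00523629.
Integral + boundary = 0.0834972.
Order-1 term: 1/12 · (-2.05474e-05 − (-0.00200000)) = 0.000164954.
After k=1: 0.0836621.
Order-2 term: −1/720 · (-1.16526e-07 − (-0.000240000)) = -3.33171e-07.
After k=2: 0.0836618.
Order-3 term: 1/30240 · (-1.65207e-09 − (-7.20000e-05)) = 2.38090e-09.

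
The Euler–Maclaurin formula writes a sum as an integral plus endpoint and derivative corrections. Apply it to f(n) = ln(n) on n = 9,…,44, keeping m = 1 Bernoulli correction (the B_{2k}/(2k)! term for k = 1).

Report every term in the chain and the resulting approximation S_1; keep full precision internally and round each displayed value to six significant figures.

S_1 ≈ 114.713

Integral: ∫_9^44 ln(x) dx = 111.729.
Endpoint term: (f(9) + f(44))/2 = (2.19722 + 3.78419)/2 = 2.99071.
So far: 114.720.
Order-1 term: 1/12 · (0.0227273 − 0.111111) = -0.00736532.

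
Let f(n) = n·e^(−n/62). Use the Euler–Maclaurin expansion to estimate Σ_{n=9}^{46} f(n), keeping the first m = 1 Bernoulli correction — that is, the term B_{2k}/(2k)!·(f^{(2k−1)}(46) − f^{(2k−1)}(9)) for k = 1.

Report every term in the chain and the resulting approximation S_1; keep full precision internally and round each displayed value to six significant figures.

S_1 ≈ 633.430

∫_9^46 x·e^(−x/62) dx evaluates to 618.637.
Boundary: ½(f(9) + f(46)) = ½(7.78395 + 21.9048) = 14.8444.
Integral + boundary = 633.481.
Order-1 term: 1/12 · (0.122888 − 0.739335) = -0.0513706.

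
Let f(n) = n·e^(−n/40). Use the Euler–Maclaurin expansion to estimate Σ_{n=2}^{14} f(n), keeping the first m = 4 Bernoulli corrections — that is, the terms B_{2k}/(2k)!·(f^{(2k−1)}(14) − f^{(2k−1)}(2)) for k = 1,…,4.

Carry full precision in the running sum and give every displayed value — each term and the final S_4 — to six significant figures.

S_4 ≈ 81.7861

∫_2^14 x·e^(−x/40) dx evaluates to 75.9392.
½[f(2) + f(14)] = ½[1.90246 + 9.86563] = 5.88405.
Running total after boundary: 81.8232.
k=1: B_{2}/(2)! × [f^{(1)}(14) − f^{(1)}(2)] = 1/12 × (0.458047 − 0.903668) = -0.0371351.
After k=1: 81.7861.
k=2: B_{4}/(4)! × [f^{(3)}(14) − f^{(3)}(2)] = −1/720 × (0.00116714 − 0.00175383) = 8.14847e-07.
After k=2: 81.7861.
k=3: B_{6}/(6)! × [f^{(5)}(14) − f^{(5)}(2)] = 1/30240 × (1.28000e-06 − 1.83929e-06) = -1.84951e-11.
After k=3: 81.7861.
k=4: B_{8}/(8)! × [f^{(7)}(14) − f^{(7)}(2)] = −1/1209600 × (1.14409e-09 − 1.61402e-09) = 3.88507e-16.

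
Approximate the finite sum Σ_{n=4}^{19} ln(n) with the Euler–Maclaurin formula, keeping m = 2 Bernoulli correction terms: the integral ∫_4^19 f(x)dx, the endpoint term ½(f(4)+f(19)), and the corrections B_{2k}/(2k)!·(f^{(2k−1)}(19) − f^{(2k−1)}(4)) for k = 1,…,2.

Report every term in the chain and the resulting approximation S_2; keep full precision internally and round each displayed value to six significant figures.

S_2 ≈ 37.5481

∫_4^19 ln(x) dx evaluates to 35.3992.
½[f(4) + f(19)] = ½[1.38629 + 2.94444] = 2.16537.
Running total after boundary: 37.5645.
Correction k=1: B_{2}/2! · (f^{(1)}(19) − f^{(1)}(4)) = 1/12 · (0.0526316 − 0.250000) = -0.0164474.
Partial sum through k=1: 37.5481.
Correction k=2: B_{4}/4! · (f^{(3)}(19) − f^{(3)}(4)) = −1/720 · (0.000291588 − 0.0312500) = 4.29978e-05.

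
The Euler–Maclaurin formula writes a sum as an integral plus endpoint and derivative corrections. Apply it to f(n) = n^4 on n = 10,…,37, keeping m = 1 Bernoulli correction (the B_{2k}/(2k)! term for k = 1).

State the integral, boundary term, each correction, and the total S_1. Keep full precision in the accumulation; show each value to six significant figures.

The integral term ∫_10^37 x^4 dx = 1.38488e+07.
Boundary: ½(f(10) + f(37)) = ½(10000.0 + 1.87416e+06) = 942080.
Integral + boundary = 1.47909e+07.
Order-1 term: 1/12 · (202612 − 4000.00) = 16551.0.

S_1 ≈ 1.48074e+07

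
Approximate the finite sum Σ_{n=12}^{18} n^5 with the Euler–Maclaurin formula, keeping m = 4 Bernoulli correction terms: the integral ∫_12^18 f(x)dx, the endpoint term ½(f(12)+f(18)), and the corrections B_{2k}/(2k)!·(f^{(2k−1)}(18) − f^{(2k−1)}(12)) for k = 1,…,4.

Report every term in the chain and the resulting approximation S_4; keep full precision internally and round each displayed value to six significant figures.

S_4 ≈ 6.27532e+06

∫_12^18 x^5 dx evaluates to 5.17104e+06.
Boundary: ½(f(12) + f(18)) = ½(248832 + 1.88957e+06) = 1.06920e+06.
So far: 6.24024e+06.
k=1: B_{2}/(2)! × [f^{(1)}(18) − f^{(1)}(12)] = 1/12 × (524880 − 103680) = 35100.0.
Partial sum through k=1: 6.27534e+06.
k=2: B_{4}/(4)! × [f^{(3)}(18) − f^{(3)}(12)] = −1/720 × (19440.0 − 8640.00) = -15.0000.
Partial sum through k=2: 6.27532e+06.
k=3: B_{6}/(6)! × [f^{(5)}(18) − f^{(5)}(12)] = 1/30240 × (120.000 − 120.000) = 0.00000.
Partial sum through k=3: 6.27532e+06.
k=4: B_{8}/(8)! × [f^{(7)}(18) − f^{(7)}(12)] = −1/1209600 × (0.00000 − 0.00000) = 0.00000.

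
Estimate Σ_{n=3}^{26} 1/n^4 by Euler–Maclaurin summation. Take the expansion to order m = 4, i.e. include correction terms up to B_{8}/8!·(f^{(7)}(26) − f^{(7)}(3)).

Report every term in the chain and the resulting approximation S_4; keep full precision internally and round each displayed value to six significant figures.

∫_3^26 1/x^4 dx evaluates to 0.0123267.
Endpoint term: (f(3) + f(26))/2 = (0.0123457 + 2.18830e-06)/2 = 0.00617393.
Integral + boundary = 0.0185006.
k=1: B_{2}/(2)! × [f^{(1)}(26) − f^{(1)}(3)] = 1/12 × (-3.36661e-07 − (-0.0164609)) = 0.00137171.
Partial sum through k=1: 0.0198724.
k=2: B_{4}/(4)! × [f^{(3)}(26) − f^{(3)}(3)] = −1/720 × (-1.49406e-08 − (-0.0548697)) = -7.62079e-05.
Partial sum through k=2: 0.0197962.
k=3: B_{6}/(6)! × [f^{(5)}(26) − f^{(5)}(3)] = 1/30240 × (-1.23768e-09 − (-0.341411)) = 1.12901e-05.
Partial sum through k=3: 0.0198074.
k=4: B_{8}/(8)! × [f^{(7)}(26) − f^{(7)}(3)] = −1/1209600 × (-1.64780e-10 − (-3.41411)) = -2.82251e-06.

S_4 ≈ 0.0198046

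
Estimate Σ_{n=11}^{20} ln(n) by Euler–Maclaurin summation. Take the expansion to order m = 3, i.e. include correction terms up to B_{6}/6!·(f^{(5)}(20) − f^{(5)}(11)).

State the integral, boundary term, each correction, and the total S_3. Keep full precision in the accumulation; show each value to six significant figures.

Integral: ∫_11^20 ln(x) dx = 24.5378.
Boundary: ½(f(11) + f(20)) = ½(2.39790 + 2.99573) = 2.69681.
So far: 27.2346.
Order-1 term: 1/12 · (0.0500000 − 0.0909091) = -0.00340909.
Partial sum through k=1: 27.2312.
Order-2 term: −1/720 · (0.000250000 − 0.00150263) = 1.73976e-06.
Partial sum through k=2: 27.2312.
Order-3 term: 1/30240 · (7.50000e-06 − 0.000149021) = -4.67993e-09.

S_3 ≈ 27.2312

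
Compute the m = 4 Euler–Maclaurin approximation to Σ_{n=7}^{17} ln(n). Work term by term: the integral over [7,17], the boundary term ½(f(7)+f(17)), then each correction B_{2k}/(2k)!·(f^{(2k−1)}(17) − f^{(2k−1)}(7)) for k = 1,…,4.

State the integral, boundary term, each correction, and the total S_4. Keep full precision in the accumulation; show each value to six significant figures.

S_4 ≈ 26.9258

The integral term ∫_7^17 ln(x) dx = 24.5433.
½[f(7) + f(17)] = ½[1.94591 + 2.83321] = 2.38956.
Integral + boundary = 26.9328.
Order-1 term: 1/12 · (0.0588235 − 0.142857) = -0.00700280.
Partial sum through k=1: 26.9258.
Order-2 term: −1/720 · (0.000407083 − 0.00583090) = 7.53308e-06.
Partial sum through k=2: 26.9258.
Order-3 term: 1/30240 · (1.69031e-05 − 0.00142798) = -4.66625e-08.
Partial sum through k=3: 26.9258.
Order-4 term: −1/1209600 · (1.75465e-06 − 0.000874271) = 7.21327e-10.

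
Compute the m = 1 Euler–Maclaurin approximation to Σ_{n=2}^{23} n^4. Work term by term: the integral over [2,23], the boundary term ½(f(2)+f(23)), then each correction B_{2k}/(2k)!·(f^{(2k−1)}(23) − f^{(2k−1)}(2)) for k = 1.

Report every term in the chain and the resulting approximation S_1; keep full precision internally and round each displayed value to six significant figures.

Integral: ∫_2^23 x^4 dx = 1.28726e+06.
Endpoint term: (f(2) + f(23))/2 = (16.0000 + 279841)/2 = 139928.
Integral + boundary = 1.42719e+06.
k=1: B_{2}/(2)! × [f^{(1)}(23) − f^{(1)}(2)] = 1/12 × (48668.0 − 32.0000) = 4053.00.

S_1 ≈ 1.43124e+06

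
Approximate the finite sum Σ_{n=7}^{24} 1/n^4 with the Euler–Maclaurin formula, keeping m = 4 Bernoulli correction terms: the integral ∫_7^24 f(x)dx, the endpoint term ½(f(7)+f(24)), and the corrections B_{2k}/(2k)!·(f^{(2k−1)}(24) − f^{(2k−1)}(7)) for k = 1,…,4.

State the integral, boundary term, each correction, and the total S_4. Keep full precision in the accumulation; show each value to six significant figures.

S_4 ≈ 0.00117705

The integral term ∫_7^24 1/x^4 dx = 0.000947705.
Endpoint term: (f(7) + f(24))/2 = (0.000416493 + 3.01408e-06)/2 = 0.000209754.
Running total after boundary: 0.00115746.
Order-1 term: 1/12 · (-5.02347e-07 − (-0.000237996)) = 1.97911e-05.
Partial sum through k=1: 0.00117725.
Order-2 term: −1/720 · (-2.61639e-08 − (-0.000145712)) = -2.02341e-07.
Partial sum through k=2: 0.00117705.
Order-3 term: 1/30240 · (-2.54371e-09 − (-0.000166528)) = 5.50679e-09.
Partial sum through k=3: 0.00117705.
Order-4 term: −1/1209600 · (-3.97455e-10 − (-0.000305868)) = -2.52866e-10.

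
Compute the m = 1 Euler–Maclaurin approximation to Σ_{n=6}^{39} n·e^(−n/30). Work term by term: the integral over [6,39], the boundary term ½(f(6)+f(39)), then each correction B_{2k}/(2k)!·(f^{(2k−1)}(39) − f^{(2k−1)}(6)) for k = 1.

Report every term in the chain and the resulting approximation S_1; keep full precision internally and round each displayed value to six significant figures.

S_1 ≈ 327.798

∫_6^39 x·e^(−x/30) dx evaluates to 320.088.
Boundary: ½(f(6) + f(39)) = ½(4.91238 + 10.6287) = 7.77056.
So far: 327.859.
Correction k=1: B_{2}/2! · (f^{(1)}(39) − f^{(1)}(6)) = 1/12 · (-0.0817595 − 0.654985) = -0.0613953.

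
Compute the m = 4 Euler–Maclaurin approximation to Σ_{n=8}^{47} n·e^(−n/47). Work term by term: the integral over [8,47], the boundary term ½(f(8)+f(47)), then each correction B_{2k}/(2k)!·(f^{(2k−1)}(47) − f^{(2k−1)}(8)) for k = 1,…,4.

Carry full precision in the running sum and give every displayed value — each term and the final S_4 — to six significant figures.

∫_8^47 x·e^(−x/47) dx evaluates to 555.118.
½[f(8) + f(47)] = ½[6.74788 + 17.2903] = 12.0191.
So far: 567.137.
k=1: B_{2}/(2)! × [f^{(1)}(47) − f^{(1)}(8)] = 1/12 × (0.00000 − 0.699913) = -0.0583261.
Running total after k=1: 567.079.
k=2: B_{4}/(4)! × [f^{(3)}(47) − f^{(3)}(8)] = −1/720 × (0.000333073 − 0.00108053) = 1.03813e-06.
Running total after k=2: 567.079.
k=3: B_{6}/(6)! × [f^{(5)}(47) − f^{(5)}(8)] = 1/30240 × (3.01560e-07 − 8.34861e-07) = -1.76356e-11.
Running total after k=3: 567.079.
k=4: B_{8}/(8)! × [f^{(7)}(47) − f^{(7)}(8)] = −1/1209600 × (2.04772e-10 − 5.34438e-10) = 2.72542e-16.

S_4 ≈ 567.079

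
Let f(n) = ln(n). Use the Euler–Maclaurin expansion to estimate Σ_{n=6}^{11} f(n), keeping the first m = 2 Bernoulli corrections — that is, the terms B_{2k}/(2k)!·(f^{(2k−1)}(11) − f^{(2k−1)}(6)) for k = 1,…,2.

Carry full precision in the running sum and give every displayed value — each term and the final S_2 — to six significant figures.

S_2 ≈ 12.7148

∫_6^11 ln(x) dx evaluates to 10.6263.
½[f(6) + f(11)] = ½[1.79176 + 2.39790] = 2.09483.
Integral + boundary = 12.7211.
k=1: B_{2}/(2)! × [f^{(1)}(11) − f^{(1)}(6)] = 1/12 × (0.0909091 − 0.166667) = -0.00631313.
After k=1: 12.7148.
k=2: B_{4}/(4)! × [f^{(3)}(11) − f^{(3)}(6)] = −1/720 × (0.00150263 − 0.00925926) = 1.07731e-05.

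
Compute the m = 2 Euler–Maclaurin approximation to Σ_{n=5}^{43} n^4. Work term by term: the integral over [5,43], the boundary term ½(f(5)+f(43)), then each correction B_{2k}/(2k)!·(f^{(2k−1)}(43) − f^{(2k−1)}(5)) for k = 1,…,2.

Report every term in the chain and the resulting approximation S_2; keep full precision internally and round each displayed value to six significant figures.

The integral term ∫_5^43 x^4 dx = 2.94011e+07.
Endpoint term: (f(5) + f(43))/2 = (625.000 + 3.41880e+06)/2 = 1.70971e+06.
Running total after boundary: 3.11108e+07.
Order-1 term: 1/12 · (318028 − 500.000) = 26460.7.
Running total after k=1: 3.11372e+07.
Order-2 term: −1/720 · (1032.00 − 120.000) = -1.26667.

S_2 ≈ 3.11372e+07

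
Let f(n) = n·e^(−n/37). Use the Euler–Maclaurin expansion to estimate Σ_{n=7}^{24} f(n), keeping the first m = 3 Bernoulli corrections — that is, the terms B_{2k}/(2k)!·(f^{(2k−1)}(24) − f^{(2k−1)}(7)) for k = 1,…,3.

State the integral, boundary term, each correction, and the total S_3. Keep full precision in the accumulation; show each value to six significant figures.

The integral term ∫_7^24 x·e^(−x/37) dx = 167.531.
½[f(7) + f(24)] = ½[5.79341 + 12.5460] = 9.16973.
Integral + boundary = 176.701.
k=1: B_{2}/(2)! × [f^{(1)}(24) − f^{(1)}(7)] = 1/12 × (0.183670 − 0.671051) = -0.0406151.
Running total after k=1: 176.660.
k=2: B_{4}/(4)! × [f^{(3)}(24) − f^{(3)}(7)] = −1/720 × (0.000897862 − 0.00169928) = 1.11308e-06.
Running total after k=2: 176.660.
k=3: B_{6}/(6)! × [f^{(5)}(24) − f^{(5)}(7)] = 1/30240 × (1.21370e-06 − 2.12446e-06) = -3.01174e-11.

S_3 ≈ 176.660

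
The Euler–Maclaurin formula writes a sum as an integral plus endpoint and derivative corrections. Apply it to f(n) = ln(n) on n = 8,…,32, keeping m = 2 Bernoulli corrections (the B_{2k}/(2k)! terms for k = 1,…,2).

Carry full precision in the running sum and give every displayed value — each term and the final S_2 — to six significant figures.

The integral term ∫_8^32 ln(x) dx = 70.2680.
Boundary: ½(f(8) + f(32)) = ½(2.07944 + 3.46574) = 2.77259.
Running total after boundary: 73.0406.
Order-1 term: 1/12 · (0.0312500 − 0.125000) = -0.00781250.
After k=1: 73.0328.
Order-2 term: −1/720 · (6.10352e-05 − 0.00390625) = 5.34058e-06.

S_2 ≈ 73.0328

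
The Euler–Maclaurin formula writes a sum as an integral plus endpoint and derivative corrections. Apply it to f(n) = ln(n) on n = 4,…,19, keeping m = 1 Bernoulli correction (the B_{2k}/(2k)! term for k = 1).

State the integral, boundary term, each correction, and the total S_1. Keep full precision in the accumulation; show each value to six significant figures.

S_1 ≈ 37.5481

Integral: ∫_4^19 ln(x) dx = 35.3992.
½[f(4) + f(19)] = ½[1.38629 + 2.94444] = 2.16537.
So far: 37.5645.
Order-1 term: 1/12 · (0.0526316 − 0.250000) = -0.0164474.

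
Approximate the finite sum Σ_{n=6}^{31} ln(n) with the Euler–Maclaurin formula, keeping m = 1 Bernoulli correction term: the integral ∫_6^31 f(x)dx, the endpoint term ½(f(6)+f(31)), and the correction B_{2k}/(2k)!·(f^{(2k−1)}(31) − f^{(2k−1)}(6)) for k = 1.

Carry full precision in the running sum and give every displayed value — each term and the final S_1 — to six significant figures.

Integral: ∫_6^31 ln(x) dx = 70.7030.
Boundary: ½(f(6) + f(31)) = ½(1.79176 + 3.43399) = 2.61287.
Running total after boundary: 73.3159.
k=1: B_{2}/(2)! × [f^{(1)}(31) − f^{(1)}(6)] = 1/12 × (0.0322581 − 0.166667) = -0.0112007.

S_1 ≈ 73.3047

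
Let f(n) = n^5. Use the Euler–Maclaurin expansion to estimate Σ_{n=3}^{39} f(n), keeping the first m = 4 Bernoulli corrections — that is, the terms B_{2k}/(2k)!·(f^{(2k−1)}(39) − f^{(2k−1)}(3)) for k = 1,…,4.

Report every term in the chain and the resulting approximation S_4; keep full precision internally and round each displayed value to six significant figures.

Integral: ∫_3^39 x^5 dx = 5.86457e+08.
Endpoint term: (f(3) + f(39))/2 = (243.000 + 9.02242e+07)/2 = 4.51122e+07.
Integral + boundary = 6.31569e+08.
Correction k=1: B_{2}/2! · (f^{(1)}(39) − f^{(1)}(3)) = 1/12 · (1.15672e+07 − 405.000) = 963900.
Running total after k=1: 6.32533e+08.
Correction k=2: B_{4}/4! · (f^{(3)}(39) − f^{(3)}(3)) = −1/720 · (91260.0 − 540.000) = -126.000.
Running total after k=2: 6.32533e+08.
Correction k=3: B_{6}/6! · (f^{(5)}(39) − f^{(5)}(3)) = 1/30240 · (120.000 − 120.000) = 0.00000.
Running total after k=3: 6.32533e+08.
Correction k=4: B_{8}/8! · (f^{(7)}(39) − f^{(7)}(3)) = −1/1209600 · (0.00000 − 0.00000) = 0.00000.

S_4 ≈ 6.32533e+08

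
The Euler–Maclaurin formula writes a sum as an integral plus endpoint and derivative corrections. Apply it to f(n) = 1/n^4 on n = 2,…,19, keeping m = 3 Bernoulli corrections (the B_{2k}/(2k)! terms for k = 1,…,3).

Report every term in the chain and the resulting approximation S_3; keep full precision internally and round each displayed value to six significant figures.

S_3 ≈ 0.0824204

∫_2^19 1/x^4 dx evaluates to 0.0416181.
Boundary: ½(f(2) + f(19)) = ½(0.0625000 + 7.67336e-06) = 0.0312538.
So far: 0.0728719.
k=1: B_{2}/(2)! × [f^{(1)}(19) − f^{(1)}(2)] = 1/12 × (-1.61544e-06 − (-0.125000)) = 0.0104165.
After k=1: 0.0832884.
k=2: B_{4}/(4)! × [f^{(3)}(19) − f^{(3)}(2)] = −1/720 × (-1.34247e-07 − (-0.937500)) = -0.00130208.
After k=2: 0.0819864.
k=3: B_{6}/(6)! × [f^{(5)}(19) − f^{(5)}(2)] = 1/30240 × (-2.08251e-08 − (-13.1250)) = 0.000434028.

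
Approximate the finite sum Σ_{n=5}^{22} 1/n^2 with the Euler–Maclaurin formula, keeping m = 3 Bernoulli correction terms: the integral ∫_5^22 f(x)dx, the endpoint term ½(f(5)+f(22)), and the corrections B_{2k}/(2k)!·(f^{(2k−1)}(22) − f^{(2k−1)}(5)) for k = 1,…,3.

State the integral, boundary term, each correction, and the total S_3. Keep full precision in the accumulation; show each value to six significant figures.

S_3 ≈ 0.176886

Integral: ∫_5^22 1/x^2 dx = 0.154545.
Boundary: ½(f(5) + f(22)) = ½(0.0400000 + 0.00206612) = 0.0210331.
Running total after boundary: 0.175579.
k=1: B_{2}/(2)! × [f^{(1)}(22) − f^{(1)}(5)] = 1/12 × (-0.000187829 − (-0.0160000)) = 0.00131768.
Running total after k=1: 0.176896.
k=2: B_{4}/(4)! × [f^{(3)}(22) − f^{(3)}(5)] = −1/720 × (-4.65691e-06 − (-0.00768000)) = -1.06602e-05.
Running total after k=2: 0.176886.
k=3: B_{6}/(6)! × [f^{(5)}(22) − f^{(5)}(5)] = 1/30240 × (-2.88651e-07 − (-0.00921600)) = 3.04752e-07.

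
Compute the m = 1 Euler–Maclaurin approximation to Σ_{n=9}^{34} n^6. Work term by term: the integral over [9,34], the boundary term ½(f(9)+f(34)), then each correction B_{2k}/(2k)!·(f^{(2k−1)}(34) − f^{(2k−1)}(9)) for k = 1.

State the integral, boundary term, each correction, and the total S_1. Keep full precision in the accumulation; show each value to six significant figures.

S_1 ≈ 8.29801e+09

∫_9^34 x^6 dx evaluates to 7.50265e+09.
Endpoint term: (f(9) + f(34))/2 = (531441 + 1.54480e+09)/2 = 7.72668e+08.
Running total after boundary: 8.27532e+09.
Correction k=1: B_{2}/2! · (f^{(1)}(34) − f^{(1)}(9)) = 1/12 · (2.72613e+08 − 354294) = 2.26882e+07.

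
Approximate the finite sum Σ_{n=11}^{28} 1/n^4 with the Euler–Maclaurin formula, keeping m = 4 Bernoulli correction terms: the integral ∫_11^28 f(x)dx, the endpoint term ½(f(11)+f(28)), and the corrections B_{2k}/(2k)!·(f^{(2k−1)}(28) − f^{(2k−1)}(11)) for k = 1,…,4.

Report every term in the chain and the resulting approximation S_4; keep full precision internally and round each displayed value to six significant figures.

S_4 ≈ 0.000272260

Integral: ∫_11^28 1/x^4 dx = 0.000235254.
Boundary: ½(f(11) + f(28)) = ½(6.83013e-05 + 1.62693e-06) = 3.49641e-05.
Integral + boundary = 0.000270218.
k=1: B_{2}/(2)! × [f^{(1)}(28) − f^{(1)}(11)] = 1/12 × (-2.32418e-07 − (-2.48369e-05)) = 2.05037e-06.
After k=1: 0.000272268.
k=2: B_{4}/(4)! × [f^{(3)}(28) − f^{(3)}(11)] = −1/720 × (-8.89355e-09 − (-6.15790e-06)) = -8.54028e-09.
After k=2: 0.000272260.
k=3: B_{6}/(6)! × [f^{(5)}(28) − f^{(5)}(11)] = 1/30240 × (-6.35253e-10 − (-2.84994e-06)) = 9.42229e-11.
After k=3: 0.000272260.
k=4: B_{8}/(8)! × [f^{(7)}(28) − f^{(7)}(11)] = −1/1209600 × (-7.29245e-11 − (-2.11979e-06)) = -1.75241e-12.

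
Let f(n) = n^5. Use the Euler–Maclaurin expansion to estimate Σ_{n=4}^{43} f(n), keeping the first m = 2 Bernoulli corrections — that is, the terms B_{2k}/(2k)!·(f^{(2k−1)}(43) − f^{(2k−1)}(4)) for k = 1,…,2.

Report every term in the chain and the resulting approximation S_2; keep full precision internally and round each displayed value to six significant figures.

Integral: ∫_4^43 x^5 dx = 1.05356e+09.
Boundary: ½(f(4) + f(43)) = ½(1024.00 + 1.47008e+08) = 7.35047e+07.
Integral + boundary = 1.12706e+09.
k=1: B_{2}/(2)! × [f^{(1)}(43) − f^{(1)}(4)] = 1/12 × (1.70940e+07 − 1280.00) = 1.42439e+06.
Partial sum through k=1: 1.12849e+09.
k=2: B_{4}/(4)! × [f^{(3)}(43) − f^{(3)}(4)] = −1/720 × (110940 − 960.000) = -152.750.

S_2 ≈ 1.12849e+09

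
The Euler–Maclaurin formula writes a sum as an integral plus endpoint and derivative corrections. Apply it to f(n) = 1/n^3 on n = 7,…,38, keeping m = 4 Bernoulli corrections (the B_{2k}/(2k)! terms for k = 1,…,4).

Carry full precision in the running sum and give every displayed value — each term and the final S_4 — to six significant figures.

The integral term ∫_7^38 1/x^3 dx = 0.00985782.
½[f(7) + f(38)] = ½[0.00291545 + 1.82242e-05] = 0.00146684.
Integral + boundary = 0.0113247.
Correction k=1: B_{2}/2! · (f^{(1)}(38) − f^{(1)}(7)) = 1/12 · (-1.43876e-06 − (-0.00124948)) = 0.000104003.
After k=1: 0.0114287.
Correction k=2: B_{4}/4! · (f^{(3)}(38) − f^{(3)}(7)) = −1/720 · (-1.99274e-08 − (-0.000509992)) = -7.08294e-07.
After k=2: 0.0114280.
Correction k=3: B_{6}/6! · (f^{(5)}(38) − f^{(5)}(7)) = 1/30240 · (-5.79605e-10 − (-0.000437136)) = 1.44555e-08.
After k=3: 0.0114280.
Correction k=4: B_{8}/8! · (f^{(7)}(38) − f^{(7)}(7)) = −1/1209600 · (-2.88999e-11 − (-0.000642322)) = -5.31020e-10.

S_4 ≈ 0.0114280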